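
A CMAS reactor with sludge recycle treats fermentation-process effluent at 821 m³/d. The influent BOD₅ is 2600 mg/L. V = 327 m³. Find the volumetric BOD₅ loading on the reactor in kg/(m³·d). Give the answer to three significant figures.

Volumetric loading L_v = Q·S₀ / V = 821 × 2600 g/m³ / 327.0 m³ = 6528 g/(m³·d) = 6.528 kg BOD₅/(m³·d).

L_v ≈ 6.53 kg BOD₅/(m³·d)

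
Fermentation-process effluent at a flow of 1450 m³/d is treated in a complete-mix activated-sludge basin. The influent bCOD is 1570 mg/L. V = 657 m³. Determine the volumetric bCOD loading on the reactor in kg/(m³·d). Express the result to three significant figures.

Applied bCOD load per unit volume = Q·S₀/V = (1450 × 1570/1000)/657.0 = 3.465 kg bCOD·m⁻³·d⁻¹.

L_v ≈ 3.46 kg bCOD/(m³·d)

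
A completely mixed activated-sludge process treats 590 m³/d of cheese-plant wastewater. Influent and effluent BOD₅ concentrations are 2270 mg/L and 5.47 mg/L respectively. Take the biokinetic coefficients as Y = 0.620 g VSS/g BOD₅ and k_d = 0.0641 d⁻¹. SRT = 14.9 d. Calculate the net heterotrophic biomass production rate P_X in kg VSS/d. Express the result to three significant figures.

Observed yield with endogenous decay: Y_obs = Y / (1 + k_d·θ_c) = 0.620 / (1 + 0.0641 × 14.9) = 0.620 / 1.955 = 0.3171 g VSS/g BOD₅.
Q·(S₀ − S) = 590 × (2270 − 5.47) × 10⁻³ = 1336 kg/d removed.
So the net sludge growth is P_X = 0.3171 × 1336 = 423.7 kg VSS/d.

P_X ≈ 424 kg VSS/d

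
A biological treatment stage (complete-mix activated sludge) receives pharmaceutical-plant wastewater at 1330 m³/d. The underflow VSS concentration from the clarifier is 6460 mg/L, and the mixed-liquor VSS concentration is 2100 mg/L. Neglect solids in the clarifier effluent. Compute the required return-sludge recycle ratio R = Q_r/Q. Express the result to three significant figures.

R ≈ 0.482

Solids balance on the clarifier gives (1+R)X = R·X_r, so R = X/(X_r − X) = 2100 / (6460 − 2100) = 0.4817.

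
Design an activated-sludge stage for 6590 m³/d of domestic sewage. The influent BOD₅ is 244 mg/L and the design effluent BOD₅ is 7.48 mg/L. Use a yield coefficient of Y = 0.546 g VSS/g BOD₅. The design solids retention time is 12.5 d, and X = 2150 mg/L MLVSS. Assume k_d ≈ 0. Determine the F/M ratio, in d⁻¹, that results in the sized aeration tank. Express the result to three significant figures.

F/M ≈ 0.151 d⁻¹

Biomass mass balance (decay neglected): V·X = Y·Q·(S₀ − S)·θ_c, so V = 0.546 × 6590 × (244 − 7.48) × 12.5 / 2150 = 4948 m³.
F/M = Q·S₀ / (V·X) = 6590 × 244 / (4948 × 2150) = 0.1512 g BOD₅·(g VSS·d)⁻¹.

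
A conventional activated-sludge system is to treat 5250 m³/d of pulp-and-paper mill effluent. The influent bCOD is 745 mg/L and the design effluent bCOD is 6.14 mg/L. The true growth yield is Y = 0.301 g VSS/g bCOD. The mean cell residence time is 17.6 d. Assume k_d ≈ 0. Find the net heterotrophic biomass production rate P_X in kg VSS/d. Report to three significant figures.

P_X ≈ 1170 kg VSS/d

Since k_d ≈ 0, Y_obs = Y = 0.301 g VSS/g bCOD.
ΔS = 745 − 6.14 = 738.9 mg/L, so the substrate removal rate is 5250 × 738.9/1000 = 3879 kg bCOD/d.
Biomass produced: P_X = Y_obs·Q·ΔS = 0.3010 × 3879 ≈ 1168 kg VSS/d.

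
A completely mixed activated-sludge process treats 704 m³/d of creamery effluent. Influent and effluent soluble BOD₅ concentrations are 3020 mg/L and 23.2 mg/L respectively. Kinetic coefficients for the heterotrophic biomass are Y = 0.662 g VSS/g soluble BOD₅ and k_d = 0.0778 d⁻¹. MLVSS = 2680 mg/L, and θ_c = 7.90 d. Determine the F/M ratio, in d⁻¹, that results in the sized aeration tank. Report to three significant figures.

F/M ≈ 0.311 d⁻¹

From the SRT design equation V = Y Q (S₀−S) θ_c / [X (1 + k_d θ_c)] = 0.662 × 704 × (3020 − 23.2) × 7.90 / [2680 × (1 + 0.0778 × 7.90)] = 1.1×10^7 / 4327 = 2550 m³.
Food-to-microorganism ratio F/M = Q S₀ / (V X) = 704 × 3020 / (2550 × 2680) = 0.3111 d⁻¹.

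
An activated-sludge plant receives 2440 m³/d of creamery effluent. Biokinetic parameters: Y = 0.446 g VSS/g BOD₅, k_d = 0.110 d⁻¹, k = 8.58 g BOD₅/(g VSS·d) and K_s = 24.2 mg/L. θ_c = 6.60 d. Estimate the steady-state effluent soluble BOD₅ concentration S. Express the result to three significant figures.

From the Monod/SRT balance for a CMAS, S = K_s·(1+k_d θ_c)/[θ_c·(Y k − k_d) − 1] = 24.2 × (1 + 0.110 × 6.60) / [6.60 × (0.446 × 8.58 − 0.110) − 1] = 41.77 / 23.53 = 1.775 mg/L.

S ≈ 1.78 mg/L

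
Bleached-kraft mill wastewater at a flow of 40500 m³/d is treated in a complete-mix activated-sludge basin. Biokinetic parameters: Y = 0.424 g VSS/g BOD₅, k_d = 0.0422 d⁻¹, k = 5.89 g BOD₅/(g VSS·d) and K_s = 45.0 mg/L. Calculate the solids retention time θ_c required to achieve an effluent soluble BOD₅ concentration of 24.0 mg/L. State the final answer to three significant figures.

From 1/θ_c = Y·k·S/(K_s + S) − k_d: Y·k·S/(K_s+S) = 0.424 × 5.89 × 24.0 / (45.0 + 24.0) = 0.8686 d⁻¹.
Then 1/θ_c = μ − k_d = 0.8686 − 0.0422 = 0.8264 d⁻¹, giving θ_c = 1.210 d.

θ_c ≈ 1.21 d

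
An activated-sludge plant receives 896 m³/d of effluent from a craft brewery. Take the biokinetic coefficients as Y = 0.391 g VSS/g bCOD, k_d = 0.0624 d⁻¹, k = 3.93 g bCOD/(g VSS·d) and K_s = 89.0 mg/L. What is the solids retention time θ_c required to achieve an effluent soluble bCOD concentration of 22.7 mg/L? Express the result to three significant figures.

θ_c ≈ 4.00 d

Specific growth rate at S = 22.7 mg/L: μ = YkS/(K_s+S) = 0.391·3.93·22.7/(89.0+22.7) = 0.3123 d⁻¹.
1/θ_c = 0.3123 − 0.0624 = 0.2499 d⁻¹, so θ_c = 4.002 d.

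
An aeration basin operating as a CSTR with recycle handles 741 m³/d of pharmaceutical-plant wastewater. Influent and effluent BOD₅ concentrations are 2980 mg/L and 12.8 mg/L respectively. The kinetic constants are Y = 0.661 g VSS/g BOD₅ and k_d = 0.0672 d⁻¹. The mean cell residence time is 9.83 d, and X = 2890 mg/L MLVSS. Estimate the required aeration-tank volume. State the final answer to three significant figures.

V ≈ 2980 m³

Steady-state biomass mass balance: V·X·(1 + k_d·θ_c) = Y·Q·(S₀ − S)·θ_c, so V = 0.661 × 741 × (2980 − 12.8) × 9.83 / [2890 × (1 + 0.0672 × 9.83)] = 1.43×10^7 / 4799 = 2977 m³.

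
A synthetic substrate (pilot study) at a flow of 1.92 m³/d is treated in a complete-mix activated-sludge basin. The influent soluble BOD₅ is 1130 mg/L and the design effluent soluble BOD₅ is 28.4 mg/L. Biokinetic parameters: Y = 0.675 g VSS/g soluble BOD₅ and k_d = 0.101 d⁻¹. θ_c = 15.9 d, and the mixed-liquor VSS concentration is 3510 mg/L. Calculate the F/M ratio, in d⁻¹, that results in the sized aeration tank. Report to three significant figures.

F/M ≈ 0.249 d⁻¹

Rearranging the biomass balance for a CMAS with decay, V = Y·Q·ΔS·θ_c / [X·(1+k_d θ_c)] = 0.675 × 1.92 × (1130 − 28.4) × 15.9 / [3510 × (1 + 0.101 × 15.9)] = 2.27×10^4 / 9147 = 2.482 m³.
Food-to-microorganism ratio F/M = Q S₀ / (V X) = 1.92 × 1130 / (2.482 × 3510) = 0.2491 d⁻¹.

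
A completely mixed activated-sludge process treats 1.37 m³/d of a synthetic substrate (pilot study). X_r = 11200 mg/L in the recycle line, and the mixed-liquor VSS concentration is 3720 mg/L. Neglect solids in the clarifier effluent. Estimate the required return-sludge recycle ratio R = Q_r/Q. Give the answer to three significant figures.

Mass balance around the secondary clarifier (neglecting effluent solids): R = X / (X_r − X) = 3720 / (11200 − 3720) = 0.4973.

R ≈ 0.497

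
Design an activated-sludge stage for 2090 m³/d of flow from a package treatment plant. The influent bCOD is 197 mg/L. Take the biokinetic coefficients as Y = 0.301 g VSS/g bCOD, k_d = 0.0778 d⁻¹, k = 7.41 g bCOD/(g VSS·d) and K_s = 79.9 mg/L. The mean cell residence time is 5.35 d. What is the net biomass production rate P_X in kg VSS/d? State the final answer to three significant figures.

P_X ≈ 82.7 kg VSS/d

From the Monod/SRT balance for a CMAS, S = K_s·(1+k_d θ_c)/[θ_c·(Y k − k_d) − 1] = 79.9 × (1 + 0.0778 × 5.35) / [5.35 × (0.301 × 7.41 − 0.0778) − 1] = 113.2 / 10.52 = 10.76 mg/L.
Y_obs = Y / (1 + k_d θ_c) = 0.301 / (1 + 0.0778 × 5.35) = 0.301 / 1.416 = 0.2125.
Substrate removed = Q·(S₀ − S) = 2090 m³/d × (197 − 10.8) g/m³ = 3.89×10^5 g/d = 389.2 kg/d.
So the net sludge growth is P_X = 0.2125 × 389.2 = 82.71 kg VSS/d.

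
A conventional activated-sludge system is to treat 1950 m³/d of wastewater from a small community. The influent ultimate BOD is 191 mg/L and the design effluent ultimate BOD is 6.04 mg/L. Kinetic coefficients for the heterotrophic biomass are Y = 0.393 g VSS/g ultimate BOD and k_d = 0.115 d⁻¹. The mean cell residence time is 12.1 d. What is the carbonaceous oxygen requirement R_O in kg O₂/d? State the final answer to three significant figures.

Y_obs = Y / (1 + k_d θ_c) = 0.393 / (1 + 0.115 × 12.1) = 0.393 / 2.391 = 0.1643.
Q·(S₀ − S) = 1950 × (191 − 6.04) × 10⁻³ = 360.7 kg/d removed.
Net sludge production P_X = 0.1643 × 360.7 = 59.27 kg VSS/d.
R_O = Q·(S₀ − S) − 1.42·P_X = 360.7 − 1.42 × 59.27 = 276.5 kg O₂/d.

R_O ≈ 277 kg O₂/d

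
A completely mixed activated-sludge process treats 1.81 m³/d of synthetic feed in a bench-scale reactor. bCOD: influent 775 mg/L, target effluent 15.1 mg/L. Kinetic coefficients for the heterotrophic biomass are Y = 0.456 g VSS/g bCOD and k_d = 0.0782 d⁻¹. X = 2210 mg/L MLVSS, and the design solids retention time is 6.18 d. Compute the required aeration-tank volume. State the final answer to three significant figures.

V ≈ 1.18 m³

Steady-state biomass mass balance: V·X·(1 + k_d·θ_c) = Y·Q·(S₀ − S)·θ_c, so V = 0.456 × 1.81 × (775 − 15.1) × 6.18 / [2210 × (1 + 0.0782 × 6.18)] = 3.88×10^3 / 3278 = 1.182 m³.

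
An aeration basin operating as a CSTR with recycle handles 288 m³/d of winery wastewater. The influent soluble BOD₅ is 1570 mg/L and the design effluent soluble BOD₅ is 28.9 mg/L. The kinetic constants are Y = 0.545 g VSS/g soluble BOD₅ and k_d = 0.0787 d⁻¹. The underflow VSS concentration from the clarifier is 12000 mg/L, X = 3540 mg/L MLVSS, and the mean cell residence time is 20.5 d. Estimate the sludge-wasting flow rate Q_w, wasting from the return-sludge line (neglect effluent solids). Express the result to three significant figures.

Q_w ≈ 7.71 m³/d

Rearranging the biomass balance for a CMAS with decay, V = Y·Q·ΔS·θ_c / [X·(1+k_d θ_c)] = 0.545 × 288 × (1570 − 28.9) × 20.5 / [3540 × (1 + 0.0787 × 20.5)] = 4.96×10^6 / 9251 = 536.0 m³.
θ_c = V·X/(Q_w·X_r) when wasting from the recycle, so Q_w = V·X/(θ_c·X_r) = 536.0 × 3540 / (20.5 × 12000) = 7.713 m³/d.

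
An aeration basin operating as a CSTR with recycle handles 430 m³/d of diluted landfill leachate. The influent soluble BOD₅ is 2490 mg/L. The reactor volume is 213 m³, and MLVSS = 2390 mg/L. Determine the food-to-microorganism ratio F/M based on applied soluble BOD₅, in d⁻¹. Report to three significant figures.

F/M = applied load / biomass = Q·S₀/(V·X) = 430 × 2490 / (213.0 × 2390) = 2.103 d⁻¹.

F/M ≈ 2.10 d⁻¹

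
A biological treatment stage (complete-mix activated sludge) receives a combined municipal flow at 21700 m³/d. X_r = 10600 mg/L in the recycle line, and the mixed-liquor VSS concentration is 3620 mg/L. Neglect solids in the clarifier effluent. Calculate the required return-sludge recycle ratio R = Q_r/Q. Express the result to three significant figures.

Solids balance on the clarifier gives (1+R)X = R·X_r, so R = X/(X_r − X) = 3620 / (10600 − 3620) = 0.5186.

R ≈ 0.519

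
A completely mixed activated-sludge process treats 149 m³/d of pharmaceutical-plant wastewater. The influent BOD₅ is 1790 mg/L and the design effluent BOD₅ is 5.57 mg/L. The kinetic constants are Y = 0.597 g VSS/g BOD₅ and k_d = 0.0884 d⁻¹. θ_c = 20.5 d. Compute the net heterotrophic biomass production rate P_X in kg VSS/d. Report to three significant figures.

The observed yield is Y_obs = Y/(1 + k_d·θ_c) = 0.597 / (1 + 0.0884 × 20.5) = 0.597 / 2.812 = 0.2123 g VSS per g BOD₅ removed.
ΔS = 1790 − 5.57 = 1784 mg/L, so the substrate removal rate is 149 × 1784/1000 = 265.9 kg BOD₅/d.
Net biomass production P_X = Y_obs × Q·(S₀ − S) = 0.2123 × 265.9 = 56.44 kg VSS/d.

P_X ≈ 56.4 kg VSS/d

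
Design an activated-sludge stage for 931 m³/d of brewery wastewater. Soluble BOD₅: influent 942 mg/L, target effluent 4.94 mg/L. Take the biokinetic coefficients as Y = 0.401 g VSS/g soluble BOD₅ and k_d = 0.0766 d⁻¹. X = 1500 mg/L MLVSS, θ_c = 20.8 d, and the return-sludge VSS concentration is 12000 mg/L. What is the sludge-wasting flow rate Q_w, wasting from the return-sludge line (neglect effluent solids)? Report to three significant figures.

Q_w ≈ 11.2 m³/d

Rearranging the biomass balance for a CMAS with decay, V = Y·Q·ΔS·θ_c / [X·(1+k_d θ_c)] = 0.401 × 931 × (942 − 4.94) × 20.8 / [1500 × (1 + 0.0766 × 20.8)] = 7.28×10^6 / 3890 = 1871 m³.
Wasting from the return line (neglecting effluent solids): Q_w = V·X / (θ_c·X_r) = 1871 × 1500 / (20.8 × 12000) = 11.24 m³/d.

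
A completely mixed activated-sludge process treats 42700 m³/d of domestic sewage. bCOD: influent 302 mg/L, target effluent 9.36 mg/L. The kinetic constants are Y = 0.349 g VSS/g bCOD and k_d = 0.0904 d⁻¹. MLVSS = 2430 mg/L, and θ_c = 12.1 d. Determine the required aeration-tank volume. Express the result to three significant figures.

Rearranging the biomass balance for a CMAS with decay, V = Y·Q·ΔS·θ_c / [X·(1+k_d θ_c)] = 0.349 × 42700 × (302 − 9.36) × 12.1 / [2430 × (1 + 0.0904 × 12.1)] = 5.28×10^7 / 5088 = 10371 m³.

V ≈ 10400 m³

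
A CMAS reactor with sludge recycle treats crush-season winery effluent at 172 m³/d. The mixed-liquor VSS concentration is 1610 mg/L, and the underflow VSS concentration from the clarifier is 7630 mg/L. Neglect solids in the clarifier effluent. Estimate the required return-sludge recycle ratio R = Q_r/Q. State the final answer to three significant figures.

R ≈ 0.267

Solids balance on the clarifier gives (1+R)X = R·X_r, so R = X/(X_r − X) = 1610 / (7630 − 1610) = 0.2674.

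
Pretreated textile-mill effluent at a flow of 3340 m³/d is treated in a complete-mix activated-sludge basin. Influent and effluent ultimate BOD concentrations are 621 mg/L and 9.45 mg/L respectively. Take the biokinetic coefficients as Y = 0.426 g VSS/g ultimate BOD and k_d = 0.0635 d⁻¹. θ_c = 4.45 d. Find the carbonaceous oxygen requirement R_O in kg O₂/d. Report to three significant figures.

The observed yield is Y_obs = Y/(1 + k_d·θ_c) = 0.426 / (1 + 0.0635 × 4.45) = 0.426 / 1.283 = 0.3321 g VSS per g ultimate BOD removed.
Substrate removed = Q·(S₀ − S) = 3340 m³/d × (621 − 9.45) g/m³ = 2.04×10^6 g/d = 2043 kg/d.
P_X = Y_obs·Q·(S₀ − S) = 0.3321 × 2043 = 678.4 kg VSS/d.
R_O = Q·ΔS − 1.42 P_X = 2043 − 963.4 = 1079 kg O₂/d.

R_O ≈ 1080 kg O₂/d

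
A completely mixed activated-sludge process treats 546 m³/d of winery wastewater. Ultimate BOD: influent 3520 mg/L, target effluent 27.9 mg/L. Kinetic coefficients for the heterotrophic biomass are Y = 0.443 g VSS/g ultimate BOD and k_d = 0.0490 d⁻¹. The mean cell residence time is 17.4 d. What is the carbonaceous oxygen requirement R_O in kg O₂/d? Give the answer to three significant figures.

R_O ≈ 1260 kg O₂/d

Correct the yield for decay: Y_obs = Y/(1 + k_d θ_c) = 0.443 / (1 + 0.0490 × 17.4) = 0.443 / 1.853 = 0.2391.
Q·(S₀ − S) = 546 × (3520 − 27.9) × 10⁻³ = 1907 kg/d removed.
Biomass synthesised: P_X = Y_obs × 1907 = 455.9 kg VSS/d.
Carbonaceous O₂ demand = substrate oxidised − cell-mass equivalent = 1907 − 1.42 × 455.9 = 1259 kg O₂/d.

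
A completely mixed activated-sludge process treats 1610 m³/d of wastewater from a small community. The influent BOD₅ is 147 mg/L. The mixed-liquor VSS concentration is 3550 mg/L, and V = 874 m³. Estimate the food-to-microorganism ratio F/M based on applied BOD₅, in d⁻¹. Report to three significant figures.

F/M ≈ 0.0763 d⁻¹

F/M = applied load / biomass = Q·S₀/(V·X) = 1610 × 147 / (874.0 × 3550) = 0.07628 d⁻¹.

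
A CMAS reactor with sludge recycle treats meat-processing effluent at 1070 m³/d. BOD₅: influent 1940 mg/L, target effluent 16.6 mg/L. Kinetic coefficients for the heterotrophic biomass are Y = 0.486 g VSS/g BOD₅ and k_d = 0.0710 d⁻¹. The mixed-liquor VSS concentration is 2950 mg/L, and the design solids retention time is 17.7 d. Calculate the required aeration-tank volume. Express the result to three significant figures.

From the SRT design equation V = Y Q (S₀−S) θ_c / [X (1 + k_d θ_c)] = 0.486 × 1070 × (1940 − 16.6) × 17.7 / [2950 × (1 + 0.0710 × 17.7)] = 1.77×10^7 / 6657 = 2659 m³.

V ≈ 2660 m³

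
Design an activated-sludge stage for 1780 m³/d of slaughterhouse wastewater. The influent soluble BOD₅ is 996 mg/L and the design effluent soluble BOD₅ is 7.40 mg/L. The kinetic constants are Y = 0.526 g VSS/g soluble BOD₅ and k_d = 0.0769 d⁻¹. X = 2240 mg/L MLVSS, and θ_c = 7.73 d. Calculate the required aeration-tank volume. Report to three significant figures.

Steady-state biomass mass balance: V·X·(1 + k_d·θ_c) = Y·Q·(S₀ − S)·θ_c, so V = 0.526 × 1780 × (996 − 7.40) × 7.73 / [2240 × (1 + 0.0769 × 7.73)] = 7.15×10^6 / 3572 = 2003 m³.

V ≈ 2000 m³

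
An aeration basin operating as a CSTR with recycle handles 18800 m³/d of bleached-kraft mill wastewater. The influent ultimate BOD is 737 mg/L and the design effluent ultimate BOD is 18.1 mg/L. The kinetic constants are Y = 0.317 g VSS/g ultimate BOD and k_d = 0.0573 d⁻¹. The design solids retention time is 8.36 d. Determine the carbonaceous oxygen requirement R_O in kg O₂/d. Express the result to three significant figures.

Correct the yield for decay: Y_obs = Y/(1 + k_d θ_c) = 0.317 / (1 + 0.0573 × 8.36) = 0.317 / 1.479 = 0.2143.
Q·(S₀ − S) = 18800 × (737 − 18.1) × 10⁻³ = 13515 kg/d removed.
Biomass synthesised: P_X = Y_obs × 13515 = 2897 kg VSS/d.
R_O = Q·(S₀ − S) − 1.42·P_X = 13515 − 1.42 × 2897 = 9402 kg O₂/d.

R_O ≈ 9400 kg O₂/d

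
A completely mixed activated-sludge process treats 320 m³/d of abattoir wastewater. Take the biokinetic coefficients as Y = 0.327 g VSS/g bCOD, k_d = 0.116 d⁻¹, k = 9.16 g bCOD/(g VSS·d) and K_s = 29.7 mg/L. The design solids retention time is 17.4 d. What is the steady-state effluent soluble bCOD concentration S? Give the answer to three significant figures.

S ≈ 1.83 mg/L

For a completely mixed reactor with recycle the Lawrence–McCarty relation gives S = K_s·(1 + k_d·θ_c) / [θ_c·(Y·k − k_d) − 1] = 29.7 × (1 + 0.116 × 17.4) / [17.4 × (0.327 × 9.16 − 0.116) − 1] = 89.65 / 49.10 = 1.826 mg/L.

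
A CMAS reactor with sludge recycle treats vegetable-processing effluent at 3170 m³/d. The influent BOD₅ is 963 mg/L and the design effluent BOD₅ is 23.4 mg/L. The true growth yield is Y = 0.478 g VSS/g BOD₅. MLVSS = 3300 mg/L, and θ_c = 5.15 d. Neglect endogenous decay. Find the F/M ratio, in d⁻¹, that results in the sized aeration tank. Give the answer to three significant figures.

F/M ≈ 0.416 d⁻¹

Biomass mass balance (decay neglected): V·X = Y·Q·(S₀ − S)·θ_c, so V = 0.478 × 3170 × (963 − 23.4) × 5.15 / 3300 = 2222 m³.
F/M = Q·S₀ / (V·X) = 3170 × 963 / (2222 × 3300) = 0.4163 g BOD₅·(g VSS·d)⁻¹.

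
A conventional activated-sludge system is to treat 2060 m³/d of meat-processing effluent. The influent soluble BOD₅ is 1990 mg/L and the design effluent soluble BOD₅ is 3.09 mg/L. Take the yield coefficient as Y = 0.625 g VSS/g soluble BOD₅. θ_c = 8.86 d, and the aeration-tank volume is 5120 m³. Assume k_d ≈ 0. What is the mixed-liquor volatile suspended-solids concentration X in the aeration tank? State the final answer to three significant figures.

X ≈ 4430 mg/L

From V·X = Y·Q·(S₀ − S)·θ_c (decay neglected): X = 0.625 × 2060 × (1990 − 3.09) × 8.86 / 5120 = 4427 mg/L.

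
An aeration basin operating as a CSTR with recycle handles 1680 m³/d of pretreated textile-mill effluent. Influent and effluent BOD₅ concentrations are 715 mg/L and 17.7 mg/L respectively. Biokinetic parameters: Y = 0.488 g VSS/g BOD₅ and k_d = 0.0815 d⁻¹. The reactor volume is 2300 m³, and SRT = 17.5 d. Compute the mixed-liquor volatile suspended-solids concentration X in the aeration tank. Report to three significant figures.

From V·X·(1 + k_d·θ_c) = Y·Q·(S₀ − S)·θ_c: X = 0.488 × 1680 × (715 − 17.7) × 17.5 / [2300 × (1 + 0.0815 × 17.5)] = 1793 mg/L.

X ≈ 1790 mg/L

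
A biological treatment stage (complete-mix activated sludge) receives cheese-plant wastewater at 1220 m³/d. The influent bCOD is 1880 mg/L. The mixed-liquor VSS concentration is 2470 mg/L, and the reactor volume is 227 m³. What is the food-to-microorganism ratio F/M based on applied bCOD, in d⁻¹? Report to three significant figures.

F/M = applied load / biomass = Q·S₀/(V·X) = 1220 × 1880 / (227.0 × 2470) = 4.091 d⁻¹.

F/M ≈ 4.09 d⁻¹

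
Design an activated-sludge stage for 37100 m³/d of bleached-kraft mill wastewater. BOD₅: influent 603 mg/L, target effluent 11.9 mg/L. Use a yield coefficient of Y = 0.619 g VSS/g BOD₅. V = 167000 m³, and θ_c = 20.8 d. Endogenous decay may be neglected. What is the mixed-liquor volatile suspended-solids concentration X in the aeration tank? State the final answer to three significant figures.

X = Y·Q·ΔS·θ_c / V = 0.619 × 37100 × (603 − 11.9) × 20.8 / 167000 = 1691 mg/L.

X ≈ 1690 mg/L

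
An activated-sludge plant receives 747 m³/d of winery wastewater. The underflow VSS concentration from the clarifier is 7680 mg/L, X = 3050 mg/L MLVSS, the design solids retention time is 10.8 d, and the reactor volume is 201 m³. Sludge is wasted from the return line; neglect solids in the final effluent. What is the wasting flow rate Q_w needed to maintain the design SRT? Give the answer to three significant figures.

Q_w = (V·X)/(θ_c X_r) = 201.0 × 3050 / (10.8 × 7680) = 7.391 m³/d.

Q_w ≈ 7.39 m³/d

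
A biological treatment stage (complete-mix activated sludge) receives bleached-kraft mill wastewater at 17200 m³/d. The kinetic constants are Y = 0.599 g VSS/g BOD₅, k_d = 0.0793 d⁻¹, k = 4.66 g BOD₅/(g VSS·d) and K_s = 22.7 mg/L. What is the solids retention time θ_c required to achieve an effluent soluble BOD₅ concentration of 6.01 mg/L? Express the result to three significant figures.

Specific growth rate at S = 6.01 mg/L: μ = YkS/(K_s+S) = 0.599·4.66·6.01/(22.7+6.01) = 0.5843 d⁻¹.
θ_c = 1/(μ − k_d) = 1/(0.5843 − 0.0793) = 1/0.5050 = 1.980 d.

θ_c ≈ 1.98 d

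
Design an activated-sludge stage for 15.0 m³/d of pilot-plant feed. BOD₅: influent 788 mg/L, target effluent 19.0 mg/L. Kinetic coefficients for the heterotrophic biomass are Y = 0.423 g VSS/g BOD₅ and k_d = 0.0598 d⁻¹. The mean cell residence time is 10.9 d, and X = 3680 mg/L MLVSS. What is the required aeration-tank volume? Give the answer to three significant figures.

Rearranging the biomass balance for a CMAS with decay, V = Y·Q·ΔS·θ_c / [X·(1+k_d θ_c)] = 0.423 × 15.0 × (788 − 19.0) × 10.9 / [3680 × (1 + 0.0598 × 10.9)] = 5.32×10^4 / 6079 = 8.749 m³.

V ≈ 8.75 m³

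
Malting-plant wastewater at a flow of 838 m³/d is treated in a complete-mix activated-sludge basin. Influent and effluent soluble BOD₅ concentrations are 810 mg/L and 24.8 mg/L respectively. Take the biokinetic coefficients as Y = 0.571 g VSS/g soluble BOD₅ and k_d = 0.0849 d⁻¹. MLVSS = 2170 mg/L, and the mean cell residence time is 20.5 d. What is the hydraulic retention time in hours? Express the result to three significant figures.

τ ≈ 37.1 h

From the SRT design equation V = Y Q (S₀−S) θ_c / [X (1 + k_d θ_c)] = 0.571 × 838 × (810 − 24.8) × 20.5 / [2170 × (1 + 0.0849 × 20.5)] = 7.7×10^6 / 5947 = 1295 m³.
Hydraulic retention time τ = V/Q = 1295 / 838 = 1.546 d = 37.09 h.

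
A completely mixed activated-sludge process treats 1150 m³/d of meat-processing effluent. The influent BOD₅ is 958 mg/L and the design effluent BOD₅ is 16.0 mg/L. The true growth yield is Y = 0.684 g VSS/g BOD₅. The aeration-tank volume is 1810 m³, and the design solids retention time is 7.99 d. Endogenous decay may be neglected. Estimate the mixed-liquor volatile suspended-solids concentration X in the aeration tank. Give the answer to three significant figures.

From V·X = Y·Q·(S₀ − S)·θ_c (decay neglected): X = 0.684 × 1150 × (958 − 16.0) × 7.99 / 1810 = 3271 mg/L.

X ≈ 3270 mg/L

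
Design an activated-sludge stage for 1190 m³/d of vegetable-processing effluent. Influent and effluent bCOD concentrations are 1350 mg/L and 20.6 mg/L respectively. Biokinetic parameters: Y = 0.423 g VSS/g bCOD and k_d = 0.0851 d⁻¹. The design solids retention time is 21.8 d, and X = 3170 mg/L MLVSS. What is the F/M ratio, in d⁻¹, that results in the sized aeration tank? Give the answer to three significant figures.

F/M ≈ 0.314 d⁻¹

Rearranging the biomass balance for a CMAS with decay, V = Y·Q·ΔS·θ_c / [X·(1+k_d θ_c)] = 0.423 × 1190 × (1350 − 20.6) × 21.8 / [3170 × (1 + 0.0851 × 21.8)] = 1.46×10^7 / 9051 = 1612 m³.
Food-to-microorganism ratio F/M = Q S₀ / (V X) = 1190 × 1350 / (1612 × 3170) = 0.3144 d⁻¹.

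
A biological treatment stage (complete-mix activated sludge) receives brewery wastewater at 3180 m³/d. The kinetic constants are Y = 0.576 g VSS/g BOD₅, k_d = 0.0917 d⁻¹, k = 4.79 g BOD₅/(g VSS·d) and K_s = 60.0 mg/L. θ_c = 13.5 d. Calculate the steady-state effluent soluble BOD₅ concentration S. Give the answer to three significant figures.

From the Monod/SRT balance for a CMAS, S = K_s·(1+k_d θ_c)/[θ_c·(Y k − k_d) − 1] = 60.0 × (1 + 0.0917 × 13.5) / [13.5 × (0.576 × 4.79 − 0.0917) − 1] = 134.3 / 35.01 = 3.835 mg/L.

S ≈ 3.84 mg/L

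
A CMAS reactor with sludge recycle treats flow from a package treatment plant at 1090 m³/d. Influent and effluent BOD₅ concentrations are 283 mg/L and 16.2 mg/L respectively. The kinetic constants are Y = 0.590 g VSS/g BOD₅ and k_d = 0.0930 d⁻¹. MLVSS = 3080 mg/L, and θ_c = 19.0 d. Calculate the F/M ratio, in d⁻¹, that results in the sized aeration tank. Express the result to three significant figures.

From the SRT design equation V = Y Q (S₀−S) θ_c / [X (1 + k_d θ_c)] = 0.590 × 1090 × (283 − 16.2) × 19.0 / [3080 × (1 + 0.0930 × 19.0)] = 3.26×10^6 / 8522 = 382.5 m³.
F/M = applied load / biomass = Q·S₀/(V·X) = 1090 × 283 / (382.5 × 3080) = 0.2618 d⁻¹.

F/M ≈ 0.262 d⁻¹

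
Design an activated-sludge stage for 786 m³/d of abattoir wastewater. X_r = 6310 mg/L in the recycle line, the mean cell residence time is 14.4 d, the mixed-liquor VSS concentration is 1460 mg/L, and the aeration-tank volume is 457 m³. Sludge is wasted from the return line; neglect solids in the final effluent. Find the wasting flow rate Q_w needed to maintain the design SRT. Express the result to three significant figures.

θ_c = V·X/(Q_w·X_r) when wasting from the recycle, so Q_w = V·X/(θ_c·X_r) = 457.0 × 1460 / (14.4 × 6310) = 7.343 m³/d.

Q_w ≈ 7.34 m³/d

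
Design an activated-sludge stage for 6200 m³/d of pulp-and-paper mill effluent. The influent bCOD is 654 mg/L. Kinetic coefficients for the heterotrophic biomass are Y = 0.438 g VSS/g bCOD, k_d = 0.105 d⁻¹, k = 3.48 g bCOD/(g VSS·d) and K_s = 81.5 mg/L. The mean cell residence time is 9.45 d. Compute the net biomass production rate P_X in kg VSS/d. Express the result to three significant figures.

P_X ≈ 874 kg VSS/d

Effluent substrate depends only on kinetics and SRT: S = K_s(1 + k_d θ_c) / [θ_c(Yk − k_d) − 1] = 81.5 × (1 + 0.105 × 9.45) / [9.45 × (0.438 × 3.48 − 0.105) − 1] = 162.4 / 12.41 = 13.08 mg/L.
Y_obs = Y / (1 + k_d θ_c) = 0.438 / (1 + 0.105 × 9.45) = 0.438 / 1.992 = 0.2199.
Q·(S₀ − S) = 6200 × (654 − 13.1) × 10⁻³ = 3974 kg/d removed.
Net biomass production P_X = Y_obs × Q·(S₀ − S) = 0.2199 × 3974 = 873.6 kg VSS/d.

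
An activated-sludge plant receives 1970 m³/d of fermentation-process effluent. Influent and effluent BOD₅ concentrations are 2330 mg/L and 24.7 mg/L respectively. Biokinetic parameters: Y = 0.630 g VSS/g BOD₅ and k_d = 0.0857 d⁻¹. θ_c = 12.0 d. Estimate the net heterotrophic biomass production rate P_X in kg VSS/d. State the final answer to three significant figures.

P_X ≈ 1410 kg VSS/d

Y_obs = Y / (1 + k_d θ_c) = 0.630 / (1 + 0.0857 × 12.0) = 0.630 / 2.028 = 0.3106.
Q·(S₀ − S) = 1970 × (2330 − 24.7) × 10⁻³ = 4541 kg/d removed.
So the net sludge growth is P_X = 0.3106 × 4541 = 1411 kg VSS/d.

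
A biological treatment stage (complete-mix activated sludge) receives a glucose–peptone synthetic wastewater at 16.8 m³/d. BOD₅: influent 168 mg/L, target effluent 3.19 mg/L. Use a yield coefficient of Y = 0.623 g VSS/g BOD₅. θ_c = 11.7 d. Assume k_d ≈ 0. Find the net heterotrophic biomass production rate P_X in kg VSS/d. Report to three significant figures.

With endogenous decay neglected, the observed yield equals the true yield: Y_obs = Y = 0.623 g VSS/g BOD₅.
Substrate removed = Q·(S₀ − S) = 16.8 m³/d × (168 − 3.19) g/m³ = 2.77×10^3 g/d = 2.769 kg/d.
Net biomass production P_X = Y_obs × Q·(S₀ − S) = 0.6230 × 2.769 = 1.725 kg VSS/d.

P_X ≈ 1.72 kg VSS/d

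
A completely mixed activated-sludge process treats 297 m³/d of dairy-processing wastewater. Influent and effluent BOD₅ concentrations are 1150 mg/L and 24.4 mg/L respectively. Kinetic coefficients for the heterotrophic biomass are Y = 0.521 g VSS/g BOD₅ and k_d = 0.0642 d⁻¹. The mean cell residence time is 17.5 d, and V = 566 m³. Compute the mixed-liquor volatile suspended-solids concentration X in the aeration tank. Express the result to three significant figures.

X ≈ 2540 mg/L

From V·X·(1 + k_d·θ_c) = Y·Q·(S₀ − S)·θ_c: X = 0.521 × 297 × (1150 − 24.4) × 17.5 / [566 × (1 + 0.0642 × 17.5)] = 2536 mg/L.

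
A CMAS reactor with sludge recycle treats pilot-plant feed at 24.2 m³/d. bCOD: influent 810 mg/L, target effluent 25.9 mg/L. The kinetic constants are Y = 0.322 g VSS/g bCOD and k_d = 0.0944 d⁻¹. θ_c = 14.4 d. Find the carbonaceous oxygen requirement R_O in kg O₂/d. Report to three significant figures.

R_O ≈ 15.3 kg O₂/d

Y_obs = Y / (1 + k_d θ_c) = 0.322 / (1 + 0.0944 × 14.4) = 0.322 / 2.359 = 0.1365.
Substrate removed = Q·(S₀ − S) = 24.2 m³/d × (810 − 25.9) g/m³ = 1.9×10^4 g/d = 18.98 kg/d.
P_X = Y_obs·Q·(S₀ − S) = 0.1365 × 18.98 = 2.590 kg VSS/d.
R_O = Q·ΔS − 1.42 P_X = 18.98 − 3.677 = 15.30 kg O₂/d.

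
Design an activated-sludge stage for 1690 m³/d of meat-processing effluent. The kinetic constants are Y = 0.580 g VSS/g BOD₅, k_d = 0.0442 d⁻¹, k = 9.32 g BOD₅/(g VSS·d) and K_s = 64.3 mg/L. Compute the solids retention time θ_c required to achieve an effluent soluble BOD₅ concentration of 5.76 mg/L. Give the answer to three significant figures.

Specific growth rate at S = 5.76 mg/L: μ = YkS/(K_s+S) = 0.580·9.32·5.76/(64.3+5.76) = 0.4444 d⁻¹.
1/θ_c = 0.4444 − 0.0442 = 0.4002 d⁻¹, so θ_c = 2.499 d.

θ_c ≈ 2.50 d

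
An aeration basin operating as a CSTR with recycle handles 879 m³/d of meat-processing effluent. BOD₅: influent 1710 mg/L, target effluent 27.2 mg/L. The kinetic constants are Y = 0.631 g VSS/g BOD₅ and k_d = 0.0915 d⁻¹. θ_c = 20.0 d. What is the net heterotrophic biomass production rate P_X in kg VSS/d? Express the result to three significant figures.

Y_obs = Y / (1 + k_d θ_c) = 0.631 / (1 + 0.0915 × 20.0) = 0.631 / 2.830 = 0.2230.
Mass of BOD₅ removed per day: Q(S₀ − S) = 879 × 1683 g/m³ = 1479 kg/d.
P_X = Y_obs · Q(S₀ − S) = 0.2230 × 1479 = 329.8 kg VSS/d.

P_X ≈ 330 kg VSS/d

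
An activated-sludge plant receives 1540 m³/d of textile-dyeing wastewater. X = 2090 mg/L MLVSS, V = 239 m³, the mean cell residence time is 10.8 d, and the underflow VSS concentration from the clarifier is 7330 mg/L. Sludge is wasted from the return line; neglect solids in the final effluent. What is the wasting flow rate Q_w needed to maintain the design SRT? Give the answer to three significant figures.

θ_c = V·X/(Q_w·X_r) when wasting from the recycle, so Q_w = V·X/(θ_c·X_r) = 239.0 × 2090 / (10.8 × 7330) = 6.310 m³/d.

Q_w ≈ 6.31 m³/d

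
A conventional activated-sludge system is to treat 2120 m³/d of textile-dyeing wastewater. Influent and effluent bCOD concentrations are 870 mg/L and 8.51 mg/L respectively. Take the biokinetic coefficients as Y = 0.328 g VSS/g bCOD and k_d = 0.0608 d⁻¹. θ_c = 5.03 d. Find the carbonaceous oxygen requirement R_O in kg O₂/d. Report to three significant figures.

R_O ≈ 1170 kg O₂/d

Y_obs = Y / (1 + k_d θ_c) = 0.328 / (1 + 0.0608 × 5.03) = 0.328 / 1.306 = 0.2512.
Q·(S₀ − S) = 2120 × (870 − 8.51) × 10⁻³ = 1826 kg/d removed.
Biomass synthesised: P_X = Y_obs × 1826 = 458.7 kg VSS/d.
Carbonaceous O₂ demand = substrate oxidised − cell-mass equivalent = 1826 − 1.42 × 458.7 = 1175 kg O₂/d.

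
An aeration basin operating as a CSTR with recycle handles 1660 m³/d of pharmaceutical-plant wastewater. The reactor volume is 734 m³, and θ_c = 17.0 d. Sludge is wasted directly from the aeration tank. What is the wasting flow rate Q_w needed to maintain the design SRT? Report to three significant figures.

With mixed-liquor wasting, θ_c = V/Q_w, so Q_w = V/θ_c = 734.0/17.0 = 43.18 m³/d.

Q_w ≈ 43.2 m³/d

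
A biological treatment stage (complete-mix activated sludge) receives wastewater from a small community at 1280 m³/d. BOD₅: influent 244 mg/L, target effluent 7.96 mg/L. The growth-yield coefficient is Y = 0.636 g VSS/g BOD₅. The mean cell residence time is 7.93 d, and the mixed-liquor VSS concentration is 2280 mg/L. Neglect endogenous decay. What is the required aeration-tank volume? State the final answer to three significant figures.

V·X = Y·Q·ΔS·θ_c gives V = 0.636 × 1280 × (244 − 7.96) × 7.93 / 2280 = 668.3 m³.

V ≈ 668 m³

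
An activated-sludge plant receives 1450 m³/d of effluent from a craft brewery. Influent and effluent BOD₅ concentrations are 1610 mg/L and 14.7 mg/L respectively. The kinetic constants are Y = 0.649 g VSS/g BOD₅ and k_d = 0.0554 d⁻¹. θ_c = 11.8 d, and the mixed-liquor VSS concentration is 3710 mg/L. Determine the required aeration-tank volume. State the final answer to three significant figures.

From the SRT design equation V = Y Q (S₀−S) θ_c / [X (1 + k_d θ_c)] = 0.649 × 1450 × (1610 − 14.7) × 11.8 / [3710 × (1 + 0.0554 × 11.8)] = 1.77×10^7 / 6135 = 2887 m³.

V ≈ 2890 m³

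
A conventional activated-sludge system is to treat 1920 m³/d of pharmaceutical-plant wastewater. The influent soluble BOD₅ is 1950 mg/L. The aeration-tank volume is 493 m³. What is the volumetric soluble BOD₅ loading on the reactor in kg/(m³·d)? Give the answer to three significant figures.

L_v = Q S₀ / V = 1920 × 1950 × 10⁻³ / 493.0 = 7.594 kg/(m³·d).

L_v ≈ 7.59 kg soluble BOD₅/(m³·d)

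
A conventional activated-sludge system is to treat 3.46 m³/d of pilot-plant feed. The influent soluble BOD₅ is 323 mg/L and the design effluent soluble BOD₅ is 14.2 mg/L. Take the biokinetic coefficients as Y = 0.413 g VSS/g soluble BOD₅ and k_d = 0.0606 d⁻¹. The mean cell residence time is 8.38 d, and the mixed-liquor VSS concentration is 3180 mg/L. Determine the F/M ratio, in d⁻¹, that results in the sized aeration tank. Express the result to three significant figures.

F/M ≈ 0.456 d⁻¹

Rearranging the biomass balance for a CMAS with decay, V = Y·Q·ΔS·θ_c / [X·(1+k_d θ_c)] = 0.413 × 3.46 × (323 − 14.2) × 8.38 / [3180 × (1 + 0.0606 × 8.38)] = 3.7×10^3 / 4795 = 0.7712 m³.
Food-to-microorganism ratio F/M = Q S₀ / (V X) = 3.46 × 323 / (0.7712 × 3180) = 0.4557 d⁻¹.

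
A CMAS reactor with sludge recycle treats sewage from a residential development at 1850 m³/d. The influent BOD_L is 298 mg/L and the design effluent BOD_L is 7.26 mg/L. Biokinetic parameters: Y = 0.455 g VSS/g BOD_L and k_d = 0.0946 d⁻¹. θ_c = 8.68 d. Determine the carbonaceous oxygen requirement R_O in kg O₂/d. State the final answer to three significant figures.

The observed yield is Y_obs = Y/(1 + k_d·θ_c) = 0.455 / (1 + 0.0946 × 8.68) = 0.455 / 1.821 = 0.2498 g VSS per g BOD_L removed.
Substrate removed = Q·(S₀ − S) = 1850 m³/d × (298 − 7.26) g/m³ = 5.38×10^5 g/d = 537.9 kg/d.
P_X = Y_obs·Q·(S₀ − S) = 0.2498 × 537.9 = 134.4 kg VSS/d.
Carbonaceous O₂ demand = substrate oxidised − cell-mass equivalent = 537.9 − 1.42 × 134.4 = 347.0 kg O₂/d.

R_O ≈ 347 kg O₂/d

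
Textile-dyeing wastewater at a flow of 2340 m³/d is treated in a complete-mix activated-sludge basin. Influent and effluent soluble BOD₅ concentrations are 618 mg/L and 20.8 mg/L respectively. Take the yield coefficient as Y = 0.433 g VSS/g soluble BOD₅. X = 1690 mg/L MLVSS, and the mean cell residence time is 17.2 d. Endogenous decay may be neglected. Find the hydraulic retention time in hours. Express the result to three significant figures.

V·X = Y·Q·ΔS·θ_c gives V = 0.433 × 2340 × (618 − 20.8) × 17.2 / 1690 = 6158 m³.
τ = V/Q = 6158/2340 = 2.632 d, or 63.16 h.

τ ≈ 63.2 h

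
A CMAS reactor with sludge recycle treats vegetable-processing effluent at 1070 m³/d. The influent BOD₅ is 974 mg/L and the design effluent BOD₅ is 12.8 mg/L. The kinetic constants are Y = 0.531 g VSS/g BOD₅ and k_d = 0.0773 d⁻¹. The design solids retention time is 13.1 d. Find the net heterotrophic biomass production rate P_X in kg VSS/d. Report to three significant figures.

Observed yield with endogenous decay: Y_obs = Y / (1 + k_d·θ_c) = 0.531 / (1 + 0.0773 × 13.1) = 0.531 / 2.013 = 0.2638 g VSS/g BOD₅.
ΔS = 974 − 12.8 = 961.2 mg/L, so the substrate removal rate is 1070 × 961.2/1000 = 1028 kg BOD₅/d.
P_X = Y_obs · Q(S₀ − S) = 0.2638 × 1028 = 271.3 kg VSS/d.

P_X ≈ 271 kg VSS/d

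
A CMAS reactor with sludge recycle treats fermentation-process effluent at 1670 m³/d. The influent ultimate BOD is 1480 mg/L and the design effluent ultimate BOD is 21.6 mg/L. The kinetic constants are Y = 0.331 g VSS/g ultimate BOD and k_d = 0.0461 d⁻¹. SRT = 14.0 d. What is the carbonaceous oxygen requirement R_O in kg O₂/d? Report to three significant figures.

Y_obs = Y / (1 + k_d θ_c) = 0.331 / (1 + 0.0461 × 14.0) = 0.331 / 1.645 = 0.2012.
ΔS = 1480 − 21.6 = 1458 mg/L, so the substrate removal rate is 1670 × 1458/1000 = 2436 kg ultimate BOD/d.
Net sludge production P_X = 0.2012 × 2436 = 489.9 kg VSS/d.
Carbonaceous O₂ demand = substrate oxidised − cell-mass equivalent = 2436 − 1.42 × 489.9 = 1740 kg O₂/d.

R_O ≈ 1740 kg O₂/d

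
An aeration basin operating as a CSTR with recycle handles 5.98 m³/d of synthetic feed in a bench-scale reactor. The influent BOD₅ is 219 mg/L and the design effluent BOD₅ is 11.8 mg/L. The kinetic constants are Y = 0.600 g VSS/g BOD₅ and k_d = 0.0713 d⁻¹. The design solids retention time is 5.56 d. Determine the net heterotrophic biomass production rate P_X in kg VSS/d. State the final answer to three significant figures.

Correct the yield for decay: Y_obs = Y/(1 + k_d θ_c) = 0.600 / (1 + 0.0713 × 5.56) = 0.600 / 1.396 = 0.4297.
Q·(S₀ − S) = 5.98 × (219 − 11.8) × 10⁻³ = 1.239 kg/d removed.
P_X = Y_obs · Q(S₀ − S) = 0.4297 × 1.239 = 0.5324 kg VSS/d.

P_X ≈ 0.532 kg VSS/d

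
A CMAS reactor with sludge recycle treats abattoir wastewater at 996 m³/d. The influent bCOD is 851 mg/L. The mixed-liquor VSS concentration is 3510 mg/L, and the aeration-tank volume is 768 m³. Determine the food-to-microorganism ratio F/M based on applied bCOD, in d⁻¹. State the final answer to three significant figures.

F/M ≈ 0.314 d⁻¹

F/M = applied load / biomass = Q·S₀/(V·X) = 996 × 851 / (768.0 × 3510) = 0.3144 d⁻¹.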